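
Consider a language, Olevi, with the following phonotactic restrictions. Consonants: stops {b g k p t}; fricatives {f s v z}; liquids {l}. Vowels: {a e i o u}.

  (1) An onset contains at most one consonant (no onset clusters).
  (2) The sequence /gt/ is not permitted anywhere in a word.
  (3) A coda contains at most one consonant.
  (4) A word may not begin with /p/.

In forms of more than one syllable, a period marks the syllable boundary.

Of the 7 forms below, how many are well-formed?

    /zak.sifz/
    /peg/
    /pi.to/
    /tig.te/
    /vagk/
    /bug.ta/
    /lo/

1

/zak.sifz/ — violates constraint 3: syllable 2 coda /fz/ has 2 consonants (> 1) → ill-formed
/peg/ — violates constraint 4: word begins with /p/ → ill-formed
/pi.to/ — violates constraint 4: word begins with /p/ → ill-formed
/tig.te/ — violates constraint 2: contains banned sequence /gt/ → ill-formed
/vagk/ — violates constraint 3: syllable 1 coda /gk/ has 2 consonants (> 1) → ill-formed
/bug.ta/ — violates constraint 2: contains banned sequence /gt/ → ill-formed
/lo/ — σ1 onset /l/, coda /∅/ ok → well-formed
Well-formed: /lo/ → 1.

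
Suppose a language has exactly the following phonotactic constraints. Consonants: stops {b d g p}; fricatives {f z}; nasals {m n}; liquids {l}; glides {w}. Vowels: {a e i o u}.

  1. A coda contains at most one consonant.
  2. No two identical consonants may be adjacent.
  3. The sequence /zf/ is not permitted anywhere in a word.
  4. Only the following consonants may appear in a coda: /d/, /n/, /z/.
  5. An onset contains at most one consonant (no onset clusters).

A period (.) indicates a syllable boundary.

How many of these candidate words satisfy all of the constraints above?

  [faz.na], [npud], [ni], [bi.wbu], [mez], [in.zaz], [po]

5

[faz.na] — σ1 onset /f/, coda /z/ ok; σ2 onset /n/, coda /∅/ ok → well-formed
[npud] — violates constraint 5: syllable 1 onset /np/ has 2 consonants (> 1) → ill-formed
[ni] — σ1 onset /n/, coda /∅/ ok → well-formed
[bi.wbu] — violates constraint 5: syllable 2 onset /wb/ has 2 consonants (> 1) → ill-formed
[mez] — σ1 onset /m/, coda /z/ ok → well-formed
[in.zaz] — σ1 onset /∅/, coda /n/ ok; σ2 onset /z/, coda /z/ ok → well-formed
[po] — σ1 onset /p/, coda /∅/ ok → well-formed
Well-formed: [faz.na], [ni], [mez], [in.zaz], [po] → 5.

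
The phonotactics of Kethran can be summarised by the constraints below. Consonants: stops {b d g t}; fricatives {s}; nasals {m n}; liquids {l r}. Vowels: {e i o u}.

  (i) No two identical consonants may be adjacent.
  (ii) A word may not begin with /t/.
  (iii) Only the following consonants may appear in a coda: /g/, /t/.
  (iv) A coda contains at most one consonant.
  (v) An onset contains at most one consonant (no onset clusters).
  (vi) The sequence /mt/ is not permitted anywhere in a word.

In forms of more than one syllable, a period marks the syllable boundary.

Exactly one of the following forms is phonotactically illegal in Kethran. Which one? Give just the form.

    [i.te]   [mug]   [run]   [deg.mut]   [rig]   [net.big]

[i.te] — σ1 onset /∅/, coda /∅/ ok; σ2 onset /t/, coda /∅/ ok → phonotactically legal
[mug] — σ1 onset /m/, coda /g/ ok → phonotactically legal
[run] — violates constraint (iii): syllable 1 coda contains /n/, which is not a licensed coda consonant → phonotactically illegal
[deg.mut] — σ1 onset /d/, coda /g/ ok; σ2 onset /m/, coda /t/ ok → phonotactically legal
[rig] — σ1 onset /r/, coda /g/ ok → phonotactically legal
[net.big] — σ1 onset /n/, coda /t/ ok; σ2 onset /b/, coda /g/ ok → phonotactically legal

[run]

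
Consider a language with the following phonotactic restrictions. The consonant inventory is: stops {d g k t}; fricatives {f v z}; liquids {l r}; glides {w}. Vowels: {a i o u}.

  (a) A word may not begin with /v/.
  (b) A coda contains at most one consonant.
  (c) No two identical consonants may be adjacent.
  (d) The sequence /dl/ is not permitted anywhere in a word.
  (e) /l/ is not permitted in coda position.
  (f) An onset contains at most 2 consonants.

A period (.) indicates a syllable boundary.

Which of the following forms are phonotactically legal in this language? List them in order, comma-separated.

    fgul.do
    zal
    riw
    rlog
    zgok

fgul.do — violates constraint (e): syllable 1 coda contains /l/ → phonotactically illegal
zal — violates constraint (e): syllable 1 coda contains /l/ → phonotactically illegal
riw — σ1 onset /r/, coda /w/ ok → phonotactically legal
rlog — σ1 onset /rl/ (2C), coda /g/ ok → phonotactically legal
zgok — σ1 onset /zg/ (2C), coda /k/ ok → phonotactically legal

riw, rlog, zgok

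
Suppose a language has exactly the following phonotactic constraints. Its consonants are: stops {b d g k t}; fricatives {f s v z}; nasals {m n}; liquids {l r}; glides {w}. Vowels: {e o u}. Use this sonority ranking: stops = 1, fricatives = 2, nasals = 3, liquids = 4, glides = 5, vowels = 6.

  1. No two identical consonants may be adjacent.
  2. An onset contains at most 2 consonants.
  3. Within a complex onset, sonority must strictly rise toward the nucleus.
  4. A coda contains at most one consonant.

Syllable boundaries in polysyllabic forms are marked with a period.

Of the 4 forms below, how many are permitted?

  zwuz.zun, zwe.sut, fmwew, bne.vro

2

zwuz.zun — violates constraint 1: adjacent identical consonants /zz/ → not permitted
zwe.sut — σ1 onset /zw/ (2→5 rises), coda /∅/ ok; σ2 onset /s/, coda /t/ ok → permitted
fmwew — violates constraint 2: syllable 1 onset /fmw/ has 3 consonants (> 2) → not permitted
bne.vro — σ1 onset /bn/ (1→3 rises), coda /∅/ ok; σ2 onset /vr/ (2→4 rises), coda /∅/ ok → permitted
Permitted: zwe.sut, bne.vro → 2.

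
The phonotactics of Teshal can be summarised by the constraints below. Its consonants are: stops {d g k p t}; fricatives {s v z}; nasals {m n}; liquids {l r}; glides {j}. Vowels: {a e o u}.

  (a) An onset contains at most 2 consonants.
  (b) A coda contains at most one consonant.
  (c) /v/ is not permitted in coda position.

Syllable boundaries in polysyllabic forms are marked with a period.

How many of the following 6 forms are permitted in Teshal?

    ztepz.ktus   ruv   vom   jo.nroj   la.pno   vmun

4

ztepz.ktus — violates constraint (b): syllable 1 coda /pz/ has 2 consonants (> 1) → not permitted
ruv — violates constraint (c): syllable 1 coda contains /v/ → not permitted
vom — σ1 onset /v/, coda /m/ ok → permitted
jo.nroj — σ1 onset /j/, coda /∅/ ok; σ2 onset /nr/ (2C), coda /j/ ok → permitted
la.pno — σ1 onset /l/, coda /∅/ ok; σ2 onset /pn/ (2C), coda /∅/ ok → permitted
vmun — σ1 onset /vm/ (2C), coda /n/ ok → permitted
Permitted: vom, jo.nroj, la.pno, vmun → 4.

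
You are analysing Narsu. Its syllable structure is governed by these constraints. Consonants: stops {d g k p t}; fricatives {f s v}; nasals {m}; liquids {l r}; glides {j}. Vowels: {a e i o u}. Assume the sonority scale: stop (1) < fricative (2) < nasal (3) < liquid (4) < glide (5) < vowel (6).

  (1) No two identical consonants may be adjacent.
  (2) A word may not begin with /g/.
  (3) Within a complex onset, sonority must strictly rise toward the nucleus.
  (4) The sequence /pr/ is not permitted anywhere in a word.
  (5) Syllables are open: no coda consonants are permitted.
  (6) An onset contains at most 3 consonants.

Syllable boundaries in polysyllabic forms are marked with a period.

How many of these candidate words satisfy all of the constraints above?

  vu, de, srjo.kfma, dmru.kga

vu — σ1 onset /v/, coda /∅/ ok → licit
de — σ1 onset /d/, coda /∅/ ok → licit
srjo.kfma — σ1 onset /srj/ (2→4→5 rises), coda /∅/ ok; σ2 onset /kfm/ (1→2→3 rises), coda /∅/ ok → licit
dmru.kga — violates constraint 3: syllable 2 onset /kg/: /k/ (stop, 1) → /g/ (stop, 1) does not rise → illicit
Licit: vu, de, srjo.kfma → 3.

3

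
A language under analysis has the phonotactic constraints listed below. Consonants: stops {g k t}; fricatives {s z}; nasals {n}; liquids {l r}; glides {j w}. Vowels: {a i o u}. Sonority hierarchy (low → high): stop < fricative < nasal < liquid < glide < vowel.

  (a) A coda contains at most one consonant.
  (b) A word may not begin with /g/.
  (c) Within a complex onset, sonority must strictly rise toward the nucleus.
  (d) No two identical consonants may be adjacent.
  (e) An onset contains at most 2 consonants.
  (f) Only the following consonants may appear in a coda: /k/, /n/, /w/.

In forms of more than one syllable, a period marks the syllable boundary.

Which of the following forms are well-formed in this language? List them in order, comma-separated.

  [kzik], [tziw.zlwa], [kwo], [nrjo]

[kzik] — σ1 onset /kz/ (1→2 rises), coda /k/ ok → well-formed
[tziw.zlwa] — violates constraint (e): syllable 2 onset /zlw/ has 3 consonants (> 2) → ill-formed
[kwo] — σ1 onset /kw/ (1→5 rises), coda /∅/ ok → well-formed
[nrjo] — violates constraint (e): syllable 1 onset /nrj/ has 3 consonants (> 2) → ill-formed

[kzik], [kwo]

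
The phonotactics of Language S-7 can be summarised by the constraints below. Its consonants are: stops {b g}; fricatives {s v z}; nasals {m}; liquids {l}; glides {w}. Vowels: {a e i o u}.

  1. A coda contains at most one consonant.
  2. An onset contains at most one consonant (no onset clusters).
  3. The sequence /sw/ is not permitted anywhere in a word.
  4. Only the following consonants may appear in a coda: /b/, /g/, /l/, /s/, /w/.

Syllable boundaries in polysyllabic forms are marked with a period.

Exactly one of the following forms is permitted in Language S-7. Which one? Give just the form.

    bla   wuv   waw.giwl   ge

bla — violates constraint 2: syllable 1 onset /bl/ has 2 consonants (> 1) → not permitted
wuv — violates constraint 4: syllable 1 coda contains /v/, which is not a licensed coda consonant → not permitted
waw.giwl — violates constraint 1: syllable 2 coda /wl/ has 2 consonants (> 1) → not permitted
ge — σ1 onset /g/, coda /∅/ ok → permitted

ge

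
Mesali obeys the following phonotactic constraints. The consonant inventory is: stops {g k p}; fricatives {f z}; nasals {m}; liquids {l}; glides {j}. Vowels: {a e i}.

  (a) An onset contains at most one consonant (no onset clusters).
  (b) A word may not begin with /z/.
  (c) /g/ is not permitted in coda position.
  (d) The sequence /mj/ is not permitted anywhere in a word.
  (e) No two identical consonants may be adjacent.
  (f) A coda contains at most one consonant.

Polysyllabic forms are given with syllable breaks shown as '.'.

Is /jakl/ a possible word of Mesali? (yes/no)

no

/jakl/ — violates constraint (f): syllable 1 coda /kl/ has 2 consonants (> 1) → not permitted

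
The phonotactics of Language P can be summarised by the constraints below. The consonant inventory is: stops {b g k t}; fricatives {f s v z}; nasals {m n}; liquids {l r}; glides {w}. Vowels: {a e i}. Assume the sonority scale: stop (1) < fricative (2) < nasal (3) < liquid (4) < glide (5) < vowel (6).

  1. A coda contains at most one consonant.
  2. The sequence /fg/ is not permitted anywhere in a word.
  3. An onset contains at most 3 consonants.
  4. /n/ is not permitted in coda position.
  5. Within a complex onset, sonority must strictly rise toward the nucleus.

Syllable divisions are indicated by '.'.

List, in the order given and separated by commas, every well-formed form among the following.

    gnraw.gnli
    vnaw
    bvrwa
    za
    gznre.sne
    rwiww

gnraw.gnli — σ1 onset /gnr/ (1→3→4 rises), coda /w/ ok; σ2 onset /gnl/ (1→3→4 rises), coda /∅/ ok → well-formed
vnaw — σ1 onset /vn/ (2→3 rises), coda /w/ ok → well-formed
bvrwa — violates constraint 3: syllable 1 onset /bvrw/ has 4 consonants (> 3) → ill-formed
za — σ1 onset /z/, coda /∅/ ok → well-formed
gznre.sne — violates constraint 3: syllable 1 onset /gznr/ has 4 consonants (> 3) → ill-formed
rwiww — violates constraint 1: syllable 1 coda /ww/ has 2 consonants (> 1) → ill-formed

gnraw.gnli, vnaw, za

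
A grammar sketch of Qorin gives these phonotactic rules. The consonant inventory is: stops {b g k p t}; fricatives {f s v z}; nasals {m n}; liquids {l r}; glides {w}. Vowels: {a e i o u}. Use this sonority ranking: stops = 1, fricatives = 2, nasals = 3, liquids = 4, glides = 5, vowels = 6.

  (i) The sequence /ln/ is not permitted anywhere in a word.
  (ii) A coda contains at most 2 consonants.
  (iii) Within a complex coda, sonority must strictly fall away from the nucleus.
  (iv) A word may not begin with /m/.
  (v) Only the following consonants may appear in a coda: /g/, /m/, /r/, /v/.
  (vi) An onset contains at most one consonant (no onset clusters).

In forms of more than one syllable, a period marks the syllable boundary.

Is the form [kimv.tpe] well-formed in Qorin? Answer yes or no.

[kimv.tpe] — violates constraint (vi): syllable 2 onset /tp/ has 2 consonants (> 1) → ill-formed

no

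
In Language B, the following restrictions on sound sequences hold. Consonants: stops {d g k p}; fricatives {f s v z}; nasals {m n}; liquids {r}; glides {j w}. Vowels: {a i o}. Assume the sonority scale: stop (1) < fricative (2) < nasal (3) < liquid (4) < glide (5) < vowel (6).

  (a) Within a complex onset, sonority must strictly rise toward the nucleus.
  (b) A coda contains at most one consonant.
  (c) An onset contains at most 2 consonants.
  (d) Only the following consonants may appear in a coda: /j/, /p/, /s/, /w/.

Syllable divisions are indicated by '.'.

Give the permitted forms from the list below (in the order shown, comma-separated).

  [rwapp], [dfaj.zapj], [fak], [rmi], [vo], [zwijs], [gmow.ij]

[rwapp] — violates constraint (b): syllable 1 coda /pp/ has 2 consonants (> 1) → not permitted
[dfaj.zapj] — violates constraint (b): syllable 2 coda /pj/ has 2 consonants (> 1) → not permitted
[fak] — violates constraint (d): syllable 1 coda contains /k/, which is not a licensed coda consonant → not permitted
[rmi] — violates constraint (a): syllable 1 onset /rm/: /r/ (liquid, 4) → /m/ (nasal, 3) does not rise → not permitted
[vo] — σ1 onset /v/, coda /∅/ ok → permitted
[zwijs] — violates constraint (b): syllable 1 coda /js/ has 2 consonants (> 1) → not permitted
[gmow.ij] — σ1 onset /gm/ (1→3 rises), coda /w/ ok; σ2 onset /∅/, coda /j/ ok → permitted

[vo], [gmow.ij]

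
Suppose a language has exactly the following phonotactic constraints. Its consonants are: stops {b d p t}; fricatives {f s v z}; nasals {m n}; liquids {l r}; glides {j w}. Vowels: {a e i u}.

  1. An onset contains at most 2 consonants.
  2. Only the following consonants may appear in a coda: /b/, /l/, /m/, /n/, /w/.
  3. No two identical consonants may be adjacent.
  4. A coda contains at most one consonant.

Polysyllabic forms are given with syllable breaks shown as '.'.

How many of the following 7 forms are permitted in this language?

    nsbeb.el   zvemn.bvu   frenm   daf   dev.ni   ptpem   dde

0

nsbeb.el — violates constraint 1: syllable 1 onset /nsb/ has 3 consonants (> 2) → not permitted
zvemn.bvu — violates constraint 4: syllable 1 coda /mn/ has 2 consonants (> 1) → not permitted
frenm — violates constraint 4: syllable 1 coda /nm/ has 2 consonants (> 1) → not permitted
daf — violates constraint 2: syllable 1 coda contains /f/, which is not a licensed coda consonant → not permitted
dev.ni — violates constraint 2: syllable 1 coda contains /v/, which is not a licensed coda consonant → not permitted
ptpem — violates constraint 1: syllable 1 onset /ptp/ has 3 consonants (> 2) → not permitted
dde — violates constraint 3: adjacent identical consonants /dd/ → not permitted
No form is permitted → 0.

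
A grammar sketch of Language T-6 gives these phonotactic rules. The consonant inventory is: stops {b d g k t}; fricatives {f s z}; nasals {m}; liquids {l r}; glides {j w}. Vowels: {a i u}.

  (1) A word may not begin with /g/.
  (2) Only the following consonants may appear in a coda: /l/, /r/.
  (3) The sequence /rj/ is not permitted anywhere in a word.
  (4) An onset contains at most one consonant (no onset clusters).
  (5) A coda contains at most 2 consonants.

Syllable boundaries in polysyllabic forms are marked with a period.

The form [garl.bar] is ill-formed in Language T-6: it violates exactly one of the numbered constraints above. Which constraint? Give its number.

[garl.bar]: word begins with /g/.
This is a violation of constraint 1: "A word may not begin with /g/."
The remaining constraints (2, 3, 4, 5) are satisfied.

1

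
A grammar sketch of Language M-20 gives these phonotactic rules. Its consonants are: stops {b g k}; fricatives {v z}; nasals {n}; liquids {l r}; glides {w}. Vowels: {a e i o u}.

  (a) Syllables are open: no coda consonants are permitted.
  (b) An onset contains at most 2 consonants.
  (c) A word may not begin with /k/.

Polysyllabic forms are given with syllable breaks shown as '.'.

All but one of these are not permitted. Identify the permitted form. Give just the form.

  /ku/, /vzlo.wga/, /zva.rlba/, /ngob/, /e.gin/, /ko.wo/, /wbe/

/wbe/

/ku/ — violates constraint (c): word begins with /k/ → not permitted
/vzlo.wga/ — violates constraint (b): syllable 1 onset /vzl/ has 3 consonants (> 2) → not permitted
/zva.rlba/ — violates constraint (b): syllable 2 onset /rlb/ has 3 consonants (> 2) → not permitted
/ngob/ — violates constraint (a): syllable 1 coda /b/ has 1 consonant (> 0) → not permitted
/e.gin/ — violates constraint (a): syllable 2 coda /n/ has 1 consonant (> 0) → not permitted
/ko.wo/ — violates constraint (c): word begins with /k/ → not permitted
/wbe/ — σ1 onset /wb/ (2C), coda /∅/ ok → permitted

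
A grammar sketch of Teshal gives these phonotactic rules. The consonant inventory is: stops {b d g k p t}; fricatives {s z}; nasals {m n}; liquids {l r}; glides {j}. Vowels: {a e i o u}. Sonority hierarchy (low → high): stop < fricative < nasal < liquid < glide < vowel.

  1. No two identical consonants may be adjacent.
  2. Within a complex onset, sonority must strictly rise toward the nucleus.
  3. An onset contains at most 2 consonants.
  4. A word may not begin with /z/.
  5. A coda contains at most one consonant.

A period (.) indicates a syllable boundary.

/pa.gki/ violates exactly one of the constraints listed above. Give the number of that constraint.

/pa.gki/: syllable 2 onset /gk/: /g/ (stop, 1) → /k/ (stop, 1) does not rise.
This is a violation of constraint 2: "Within a complex onset, sonority must strictly rise toward the nucleus."
The remaining constraints (1, 3, 4, 5) are satisfied.

2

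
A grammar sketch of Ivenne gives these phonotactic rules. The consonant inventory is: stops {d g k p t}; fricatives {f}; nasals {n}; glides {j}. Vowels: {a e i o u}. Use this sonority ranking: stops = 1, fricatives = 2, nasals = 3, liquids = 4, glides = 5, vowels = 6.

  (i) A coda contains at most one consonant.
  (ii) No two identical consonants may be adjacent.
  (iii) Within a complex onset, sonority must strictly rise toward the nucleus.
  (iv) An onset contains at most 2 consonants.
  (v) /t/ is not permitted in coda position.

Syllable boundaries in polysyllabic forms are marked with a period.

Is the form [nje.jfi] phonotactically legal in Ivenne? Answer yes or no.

no

[nje.jfi] — violates constraint (iii): syllable 2 onset /jf/: /j/ (glide, 5) → /f/ (fricative, 2) does not rise → phonotactically illegal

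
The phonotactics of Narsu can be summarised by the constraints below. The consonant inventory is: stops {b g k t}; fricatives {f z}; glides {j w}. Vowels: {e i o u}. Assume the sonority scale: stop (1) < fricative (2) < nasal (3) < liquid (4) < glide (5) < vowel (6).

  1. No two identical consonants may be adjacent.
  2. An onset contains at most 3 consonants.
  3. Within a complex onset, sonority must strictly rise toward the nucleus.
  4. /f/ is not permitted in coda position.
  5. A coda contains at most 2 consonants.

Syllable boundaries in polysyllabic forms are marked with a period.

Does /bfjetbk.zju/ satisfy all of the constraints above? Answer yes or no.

no

/bfjetbk.zju/ — violates constraint 5: syllable 1 coda /tbk/ has 3 consonants (> 2) → ill-formed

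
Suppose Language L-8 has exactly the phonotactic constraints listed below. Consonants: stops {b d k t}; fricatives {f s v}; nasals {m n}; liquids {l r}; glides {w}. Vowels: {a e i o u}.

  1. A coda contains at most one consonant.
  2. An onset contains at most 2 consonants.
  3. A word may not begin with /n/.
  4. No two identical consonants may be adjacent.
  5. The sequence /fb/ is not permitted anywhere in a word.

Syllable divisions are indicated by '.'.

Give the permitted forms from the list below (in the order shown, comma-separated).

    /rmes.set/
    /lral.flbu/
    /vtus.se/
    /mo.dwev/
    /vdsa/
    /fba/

/rmes.set/ — violates constraint 4: adjacent identical consonants /ss/ → not permitted
/lral.flbu/ — violates constraint 2: syllable 2 onset /flb/ has 3 consonants (> 2) → not permitted
/vtus.se/ — violates constraint 4: adjacent identical consonants /ss/ → not permitted
/mo.dwev/ — σ1 onset /m/, coda /∅/ ok; σ2 onset /dw/ (2C), coda /v/ ok → permitted
/vdsa/ — violates constraint 2: syllable 1 onset /vds/ has 3 consonants (> 2) → not permitted
/fba/ — violates constraint 5: contains banned sequence /fb/ → not permitted

/mo.dwev/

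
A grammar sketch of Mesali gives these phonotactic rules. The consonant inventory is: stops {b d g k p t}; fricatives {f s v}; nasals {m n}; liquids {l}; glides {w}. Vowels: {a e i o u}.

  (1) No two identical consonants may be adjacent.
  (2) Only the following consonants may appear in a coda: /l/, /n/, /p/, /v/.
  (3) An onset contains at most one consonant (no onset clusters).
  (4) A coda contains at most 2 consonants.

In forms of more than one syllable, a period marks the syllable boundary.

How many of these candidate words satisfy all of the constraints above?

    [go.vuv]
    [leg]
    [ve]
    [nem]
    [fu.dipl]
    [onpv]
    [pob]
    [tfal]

[go.vuv] — σ1 onset /g/, coda /∅/ ok; σ2 onset /v/, coda /v/ ok → permitted
[leg] — violates constraint 2: syllable 1 coda contains /g/, which is not a licensed coda consonant → not permitted
[ve] — σ1 onset /v/, coda /∅/ ok → permitted
[nem] — violates constraint 2: syllable 1 coda contains /m/, which is not a licensed coda consonant → not permitted
[fu.dipl] — σ1 onset /f/, coda /∅/ ok; σ2 onset /d/, coda /pl/ (2C) ok → permitted
[onpv] — violates constraint 4: syllable 1 coda /npv/ has 3 consonants (> 2) → not permitted
[pob] — violates constraint 2: syllable 1 coda contains /b/, which is not a licensed coda consonant → not permitted
[tfal] — violates constraint 3: syllable 1 onset /tf/ has 2 consonants (> 1) → not permitted
Permitted: [go.vuv], [ve], [fu.dipl] → 3.

3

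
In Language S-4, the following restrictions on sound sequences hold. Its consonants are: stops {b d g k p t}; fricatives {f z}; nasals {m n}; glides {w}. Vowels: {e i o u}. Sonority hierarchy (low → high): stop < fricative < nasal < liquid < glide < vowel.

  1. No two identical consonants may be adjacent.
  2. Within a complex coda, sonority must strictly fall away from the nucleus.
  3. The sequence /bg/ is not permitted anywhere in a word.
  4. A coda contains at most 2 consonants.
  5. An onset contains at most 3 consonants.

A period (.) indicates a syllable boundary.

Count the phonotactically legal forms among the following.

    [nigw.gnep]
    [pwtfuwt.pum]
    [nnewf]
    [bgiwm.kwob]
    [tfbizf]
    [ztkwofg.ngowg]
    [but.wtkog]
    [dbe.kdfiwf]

[nigw.gnep] — violates constraint 2: syllable 1 coda /gw/: /g/ (stop, 1) → /w/ (glide, 5) does not fall → phonotactically illegal
[pwtfuwt.pum] — violates constraint 5: syllable 1 onset /pwtf/ has 4 consonants (> 3) → phonotactically illegal
[nnewf] — violates constraint 1: adjacent identical consonants /nn/ → phonotactically illegal
[bgiwm.kwob] — violates constraint 3: contains banned sequence /bg/ → phonotactically illegal
[tfbizf] — violates constraint 2: syllable 1 coda /zf/: /z/ (fricative, 2) → /f/ (fricative, 2) does not fall → phonotactically illegal
[ztkwofg.ngowg] — violates constraint 5: syllable 1 onset /ztkw/ has 4 consonants (> 3) → phonotactically illegal
[but.wtkog] — σ1 onset /b/, coda /t/ ok; σ2 onset /wtk/ (3C), coda /g/ ok → phonotactically legal
[dbe.kdfiwf] — σ1 onset /db/ (2C), coda /∅/ ok; σ2 onset /kdf/ (3C), coda /wf/ (5→2 falls) ok → phonotactically legal
Phonotactically legal: [but.wtkog], [dbe.kdfiwf] → 2.

2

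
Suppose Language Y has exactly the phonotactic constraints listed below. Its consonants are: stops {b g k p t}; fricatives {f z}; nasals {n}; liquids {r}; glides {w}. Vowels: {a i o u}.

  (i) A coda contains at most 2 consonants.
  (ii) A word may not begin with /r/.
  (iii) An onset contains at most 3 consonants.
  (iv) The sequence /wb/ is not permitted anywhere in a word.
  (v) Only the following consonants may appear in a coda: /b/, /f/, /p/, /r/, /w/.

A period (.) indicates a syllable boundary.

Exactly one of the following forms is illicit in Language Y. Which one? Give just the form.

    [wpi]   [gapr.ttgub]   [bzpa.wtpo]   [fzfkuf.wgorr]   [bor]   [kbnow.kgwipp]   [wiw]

[wpi] — σ1 onset /wp/ (2C), coda /∅/ ok → licit
[gapr.ttgub] — σ1 onset /g/, coda /pr/ (2C) ok; σ2 onset /ttg/ (3C), coda /b/ ok → licit
[bzpa.wtpo] — σ1 onset /bzp/ (3C), coda /∅/ ok; σ2 onset /wtp/ (3C), coda /∅/ ok → licit
[fzfkuf.wgorr] — violates constraint (iii): syllable 1 onset /fzfk/ has 4 consonants (> 3) → illicit
[bor] — σ1 onset /b/, coda /r/ ok → licit
[kbnow.kgwipp] — σ1 onset /kbn/ (3C), coda /w/ ok; σ2 onset /kgw/ (3C), coda /pp/ (2C) ok → licit
[wiw] — σ1 onset /w/, coda /w/ ok → licit

[fzfkuf.wgorr]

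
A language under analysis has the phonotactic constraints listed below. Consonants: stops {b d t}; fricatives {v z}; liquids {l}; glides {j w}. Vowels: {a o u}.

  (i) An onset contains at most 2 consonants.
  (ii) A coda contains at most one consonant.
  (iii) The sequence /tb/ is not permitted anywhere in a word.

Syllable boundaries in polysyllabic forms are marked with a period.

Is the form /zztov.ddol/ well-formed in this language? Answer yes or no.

/zztov.ddol/ — violates constraint (i): syllable 1 onset /zzt/ has 3 consonants (> 2) → ill-formed

no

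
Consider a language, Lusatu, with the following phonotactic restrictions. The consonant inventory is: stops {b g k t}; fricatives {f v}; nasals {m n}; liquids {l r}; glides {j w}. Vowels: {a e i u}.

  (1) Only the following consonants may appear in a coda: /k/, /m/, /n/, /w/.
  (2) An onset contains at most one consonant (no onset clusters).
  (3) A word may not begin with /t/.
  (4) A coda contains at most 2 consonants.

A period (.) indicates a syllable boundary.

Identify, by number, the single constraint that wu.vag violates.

wu.vag: syllable 2 coda contains /g/, which is not a licensed coda consonant.
This is a violation of constraint 1: "Only the following consonants may appear in a coda: /k/, /m/, /n/, /w/."
The remaining constraints (2, 3, 4) are satisfied.

1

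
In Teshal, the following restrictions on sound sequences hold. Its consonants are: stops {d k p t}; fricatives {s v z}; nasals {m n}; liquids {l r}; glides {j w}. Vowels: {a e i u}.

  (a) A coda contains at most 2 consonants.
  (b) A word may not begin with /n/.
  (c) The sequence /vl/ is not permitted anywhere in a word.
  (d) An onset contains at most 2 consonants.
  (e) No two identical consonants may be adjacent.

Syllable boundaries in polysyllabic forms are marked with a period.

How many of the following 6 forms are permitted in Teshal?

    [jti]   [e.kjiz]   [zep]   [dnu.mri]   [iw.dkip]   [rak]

[jti] — σ1 onset /jt/ (2C), coda /∅/ ok → permitted
[e.kjiz] — σ1 onset /∅/, coda /∅/ ok; σ2 onset /kj/ (2C), coda /z/ ok → permitted
[zep] — σ1 onset /z/, coda /p/ ok → permitted
[dnu.mri] — σ1 onset /dn/ (2C), coda /∅/ ok; σ2 onset /mr/ (2C), coda /∅/ ok → permitted
[iw.dkip] — σ1 onset /∅/, coda /w/ ok; σ2 onset /dk/ (2C), coda /p/ ok → permitted
[rak] — σ1 onset /r/, coda /k/ ok → permitted
Permitted: [jti], [e.kjiz], [zep], [dnu.mri], [iw.dkip], [rak] → 6.

6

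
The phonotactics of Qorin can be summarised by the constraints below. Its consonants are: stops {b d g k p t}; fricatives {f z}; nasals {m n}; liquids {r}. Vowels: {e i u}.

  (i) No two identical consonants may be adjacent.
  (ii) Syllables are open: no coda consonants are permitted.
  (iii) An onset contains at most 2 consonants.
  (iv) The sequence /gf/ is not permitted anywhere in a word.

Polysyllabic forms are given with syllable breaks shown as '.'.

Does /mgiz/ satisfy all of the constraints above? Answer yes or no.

no

/mgiz/ — violates constraint (ii): syllable 1 coda /z/ has 1 consonant (> 0) → not permitted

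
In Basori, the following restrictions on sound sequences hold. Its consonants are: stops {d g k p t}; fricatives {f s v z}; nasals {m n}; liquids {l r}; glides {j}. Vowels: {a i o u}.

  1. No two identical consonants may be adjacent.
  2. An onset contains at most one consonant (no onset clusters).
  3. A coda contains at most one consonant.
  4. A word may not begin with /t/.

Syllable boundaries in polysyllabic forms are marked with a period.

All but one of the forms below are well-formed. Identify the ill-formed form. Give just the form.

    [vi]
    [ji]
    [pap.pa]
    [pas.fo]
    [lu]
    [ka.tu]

[vi] — σ1 onset /v/, coda /∅/ ok → well-formed
[ji] — σ1 onset /j/, coda /∅/ ok → well-formed
[pap.pa] — violates constraint 1: adjacent identical consonants /pp/ → ill-formed
[pas.fo] — σ1 onset /p/, coda /s/ ok; σ2 onset /f/, coda /∅/ ok → well-formed
[lu] — σ1 onset /l/, coda /∅/ ok → well-formed
[ka.tu] — σ1 onset /k/, coda /∅/ ok; σ2 onset /t/, coda /∅/ ok → well-formed

[pap.pa]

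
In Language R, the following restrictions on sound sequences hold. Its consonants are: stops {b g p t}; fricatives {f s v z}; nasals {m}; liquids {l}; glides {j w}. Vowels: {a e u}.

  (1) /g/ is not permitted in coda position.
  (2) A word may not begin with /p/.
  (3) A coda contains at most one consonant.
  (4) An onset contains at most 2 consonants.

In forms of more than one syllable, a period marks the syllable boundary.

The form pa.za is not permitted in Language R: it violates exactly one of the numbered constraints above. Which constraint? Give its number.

2

pa.za: word begins with /p/.
This is a violation of constraint 2: "A word may not begin with /p/."
The remaining constraints (1, 3, 4) are satisfied.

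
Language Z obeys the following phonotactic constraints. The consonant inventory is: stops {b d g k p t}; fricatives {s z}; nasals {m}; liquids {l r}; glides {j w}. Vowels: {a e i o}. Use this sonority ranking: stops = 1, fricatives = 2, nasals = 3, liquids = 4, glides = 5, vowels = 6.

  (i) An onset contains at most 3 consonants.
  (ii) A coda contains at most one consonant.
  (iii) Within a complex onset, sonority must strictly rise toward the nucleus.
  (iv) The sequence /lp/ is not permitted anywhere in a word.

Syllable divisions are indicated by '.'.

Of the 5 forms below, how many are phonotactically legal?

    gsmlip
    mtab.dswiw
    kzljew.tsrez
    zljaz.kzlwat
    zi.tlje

gsmlip — violates constraint (i): syllable 1 onset /gsml/ has 4 consonants (> 3) → phonotactically illegal
mtab.dswiw — violates constraint (iii): syllable 1 onset /mt/: /m/ (nasal, 3) → /t/ (stop, 1) does not rise → phonotactically illegal
kzljew.tsrez — violates constraint (i): syllable 1 onset /kzlj/ has 4 consonants (> 3) → phonotactically illegal
zljaz.kzlwat — violates constraint (i): syllable 2 onset /kzlw/ has 4 consonants (> 3) → phonotactically illegal
zi.tlje — σ1 onset /z/, coda /∅/ ok; σ2 onset /tlj/ (1→4→5 rises), coda /∅/ ok → phonotactically legal
Phonotactically legal: zi.tlje → 1.

1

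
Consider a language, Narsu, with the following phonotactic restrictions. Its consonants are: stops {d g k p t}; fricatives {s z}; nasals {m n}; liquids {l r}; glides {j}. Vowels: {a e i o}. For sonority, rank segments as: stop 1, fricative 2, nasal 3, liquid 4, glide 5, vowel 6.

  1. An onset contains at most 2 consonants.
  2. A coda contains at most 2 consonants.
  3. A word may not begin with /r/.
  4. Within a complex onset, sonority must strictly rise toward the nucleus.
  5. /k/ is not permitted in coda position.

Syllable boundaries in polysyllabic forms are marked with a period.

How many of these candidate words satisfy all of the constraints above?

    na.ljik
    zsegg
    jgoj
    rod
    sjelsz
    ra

na.ljik — violates constraint 5: syllable 2 coda contains /k/ → illicit
zsegg — violates constraint 4: syllable 1 onset /zs/: /z/ (fricative, 2) → /s/ (fricative, 2) does not rise → illicit
jgoj — violates constraint 4: syllable 1 onset /jg/: /j/ (glide, 5) → /g/ (stop, 1) does not rise → illicit
rod — violates constraint 3: word begins with /r/ → illicit
sjelsz — violates constraint 2: syllable 1 coda /lsz/ has 3 consonants (> 2) → illicit
ra — violates constraint 3: word begins with /r/ → illicit
No form is licit → 0.

0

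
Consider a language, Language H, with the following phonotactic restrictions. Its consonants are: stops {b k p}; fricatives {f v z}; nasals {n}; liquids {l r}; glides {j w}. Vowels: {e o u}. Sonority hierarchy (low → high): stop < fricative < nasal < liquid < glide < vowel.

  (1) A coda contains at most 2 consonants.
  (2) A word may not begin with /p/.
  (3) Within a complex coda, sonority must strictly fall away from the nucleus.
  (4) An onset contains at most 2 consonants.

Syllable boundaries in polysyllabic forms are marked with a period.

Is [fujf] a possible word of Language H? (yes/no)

[fujf] — σ1 onset /f/, coda /jf/ (5→2 falls) ok → permitted

yes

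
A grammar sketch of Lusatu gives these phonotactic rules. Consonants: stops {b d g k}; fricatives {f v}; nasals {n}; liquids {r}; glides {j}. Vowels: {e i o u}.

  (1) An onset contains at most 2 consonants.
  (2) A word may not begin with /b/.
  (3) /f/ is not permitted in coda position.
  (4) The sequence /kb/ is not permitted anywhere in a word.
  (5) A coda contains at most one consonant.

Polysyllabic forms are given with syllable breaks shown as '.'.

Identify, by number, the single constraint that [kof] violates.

[kof]: syllable 1 coda contains /f/.
This is a violation of constraint 3: "/f/ is not permitted in coda position."
The remaining constraints (1, 2, 4, 5) are satisfied.

3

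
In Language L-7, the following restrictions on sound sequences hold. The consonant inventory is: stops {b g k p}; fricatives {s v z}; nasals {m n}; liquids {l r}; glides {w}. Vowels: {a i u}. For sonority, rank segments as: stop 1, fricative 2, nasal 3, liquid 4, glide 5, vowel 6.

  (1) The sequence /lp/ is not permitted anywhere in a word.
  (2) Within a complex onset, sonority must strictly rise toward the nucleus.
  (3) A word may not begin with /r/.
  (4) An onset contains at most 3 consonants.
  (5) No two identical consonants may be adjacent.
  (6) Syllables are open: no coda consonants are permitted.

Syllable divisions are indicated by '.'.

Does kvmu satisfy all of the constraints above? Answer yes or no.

kvmu — σ1 onset /kvm/ (1→2→3 rises), coda /∅/ ok → well-formed

yes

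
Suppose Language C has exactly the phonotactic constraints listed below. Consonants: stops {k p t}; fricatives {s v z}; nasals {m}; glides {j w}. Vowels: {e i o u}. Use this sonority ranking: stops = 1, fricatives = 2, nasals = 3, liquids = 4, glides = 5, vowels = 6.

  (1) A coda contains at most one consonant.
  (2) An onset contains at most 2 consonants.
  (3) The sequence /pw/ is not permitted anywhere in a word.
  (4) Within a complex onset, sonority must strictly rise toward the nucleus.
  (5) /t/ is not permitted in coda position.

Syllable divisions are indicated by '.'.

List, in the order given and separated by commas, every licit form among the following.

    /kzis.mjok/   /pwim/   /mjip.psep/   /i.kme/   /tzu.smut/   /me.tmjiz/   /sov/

/kzis.mjok/, /mjip.psep/, /i.kme/, /sov/

/kzis.mjok/ — σ1 onset /kz/ (1→2 rises), coda /s/ ok; σ2 onset /mj/ (3→5 rises), coda /k/ ok → licit
/pwim/ — violates constraint 3: contains banned sequence /pw/ → illicit
/mjip.psep/ — σ1 onset /mj/ (3→5 rises), coda /p/ ok; σ2 onset /ps/ (1→2 rises), coda /p/ ok → licit
/i.kme/ — σ1 onset /∅/, coda /∅/ ok; σ2 onset /km/ (1→3 rises), coda /∅/ ok → licit
/tzu.smut/ — violates constraint 5: syllable 2 coda contains /t/ → illicit
/me.tmjiz/ — violates constraint 2: syllable 2 onset /tmj/ has 3 consonants (> 2) → illicit
/sov/ — σ1 onset /s/, coda /v/ ok → licit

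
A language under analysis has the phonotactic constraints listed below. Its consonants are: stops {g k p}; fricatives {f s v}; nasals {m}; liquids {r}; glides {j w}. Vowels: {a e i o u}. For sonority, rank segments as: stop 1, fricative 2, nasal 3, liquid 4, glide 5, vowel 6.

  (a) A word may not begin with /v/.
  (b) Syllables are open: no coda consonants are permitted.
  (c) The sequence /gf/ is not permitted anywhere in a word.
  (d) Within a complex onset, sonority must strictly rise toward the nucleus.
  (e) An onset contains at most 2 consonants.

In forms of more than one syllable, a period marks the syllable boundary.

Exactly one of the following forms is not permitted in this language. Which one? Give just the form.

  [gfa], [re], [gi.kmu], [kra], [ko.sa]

[gfa]

[gfa] — violates constraint (c): contains banned sequence /gf/ → not permitted
[re] — σ1 onset /r/, coda /∅/ ok → permitted
[gi.kmu] — σ1 onset /g/, coda /∅/ ok; σ2 onset /km/ (1→3 rises), coda /∅/ ok → permitted
[kra] — σ1 onset /kr/ (1→4 rises), coda /∅/ ok → permitted
[ko.sa] — σ1 onset /k/, coda /∅/ ok; σ2 onset /s/, coda /∅/ ok → permitted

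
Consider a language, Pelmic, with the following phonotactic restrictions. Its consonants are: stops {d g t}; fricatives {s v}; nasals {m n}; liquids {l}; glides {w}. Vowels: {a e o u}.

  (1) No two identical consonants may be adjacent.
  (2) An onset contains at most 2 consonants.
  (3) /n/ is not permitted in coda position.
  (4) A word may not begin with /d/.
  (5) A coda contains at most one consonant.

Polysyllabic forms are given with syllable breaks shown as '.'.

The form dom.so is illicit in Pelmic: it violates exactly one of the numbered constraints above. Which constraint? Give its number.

4

dom.so: word begins with /d/.
This is a violation of constraint 4: "A word may not begin with /d/."
The remaining constraints (1, 2, 3, 5) are satisfied.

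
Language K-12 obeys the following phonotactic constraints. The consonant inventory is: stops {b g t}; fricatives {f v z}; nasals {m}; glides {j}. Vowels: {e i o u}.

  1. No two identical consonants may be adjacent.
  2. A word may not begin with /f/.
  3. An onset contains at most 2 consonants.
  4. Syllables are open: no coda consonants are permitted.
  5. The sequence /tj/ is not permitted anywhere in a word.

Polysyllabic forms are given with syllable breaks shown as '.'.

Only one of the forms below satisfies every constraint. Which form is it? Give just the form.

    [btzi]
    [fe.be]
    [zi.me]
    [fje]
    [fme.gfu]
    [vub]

[btzi] — violates constraint 3: syllable 1 onset /btz/ has 3 consonants (> 2) → phonotactically illegal
[fe.be] — violates constraint 2: word begins with /f/ → phonotactically illegal
[zi.me] — σ1 onset /z/, coda /∅/ ok; σ2 onset /m/, coda /∅/ ok → phonotactically legal
[fje] — violates constraint 2: word begins with /f/ → phonotactically illegal
[fme.gfu] — violates constraint 2: word begins with /f/ → phonotactically illegal
[vub] — violates constraint 4: syllable 1 coda /b/ has 1 consonant (> 0) → phonotactically illegal

[zi.me]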